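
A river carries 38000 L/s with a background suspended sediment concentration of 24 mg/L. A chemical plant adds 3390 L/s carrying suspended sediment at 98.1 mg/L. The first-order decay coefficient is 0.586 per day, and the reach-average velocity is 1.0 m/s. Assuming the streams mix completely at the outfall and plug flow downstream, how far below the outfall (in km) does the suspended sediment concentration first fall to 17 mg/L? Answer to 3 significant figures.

84.1 km

Mixed concentration C = ΣQC/ΣQ = (38000·24.00 + 3390·98.10) / 41390 = 1245000/41390 = 30.07 mg/L.
Set 30.07·exp(−k·t) = 17 → t = ln(30.07/17)/k = 84080 s = 23.36 h.
Distance = v·t = 1.0·84080 = 84080 m = 84.08 km.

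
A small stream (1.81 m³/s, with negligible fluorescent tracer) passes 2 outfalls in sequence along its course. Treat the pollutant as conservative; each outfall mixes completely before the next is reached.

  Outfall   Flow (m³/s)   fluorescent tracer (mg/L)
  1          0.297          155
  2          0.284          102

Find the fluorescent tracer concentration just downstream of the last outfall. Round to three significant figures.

Below outfall 1: Q → 2.107 m³/s, C = (1.810·0 + 0.2970·155.0)/2.107 = 21.85 mg/L.
Below outfall 2: Q → 2.391 m³/s, C = (2.107·21.85 + 0.2840·102.0)/2.391 = 31.37 mg/L.

31.4 mg/L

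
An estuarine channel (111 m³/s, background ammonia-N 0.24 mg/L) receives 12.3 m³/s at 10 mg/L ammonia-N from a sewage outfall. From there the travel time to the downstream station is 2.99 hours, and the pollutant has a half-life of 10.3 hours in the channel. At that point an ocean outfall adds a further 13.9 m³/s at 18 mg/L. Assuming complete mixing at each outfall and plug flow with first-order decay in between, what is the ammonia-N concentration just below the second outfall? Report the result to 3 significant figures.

Mixed concentration C = ΣQC/ΣQ = (111.0·0.2400 + 12.30·10.00) / 123.3 = 149.6/123.3 = 1.214 mg/L; combined flow 123.3 m³/s.
Half-life 10.3 h → k = ln 2 / 10.3 = 0.06730 h⁻¹ = 1.615 d⁻¹.
Applying C = C₀e^(−kt): 1.214 × 0.8177 = 0.9924 mg/L.
At the second outfall, C = (123.3·0.9924 + 13.90·18.00) / (123.3 + 13.90) = 2.715 mg/L.

2.72 mg/L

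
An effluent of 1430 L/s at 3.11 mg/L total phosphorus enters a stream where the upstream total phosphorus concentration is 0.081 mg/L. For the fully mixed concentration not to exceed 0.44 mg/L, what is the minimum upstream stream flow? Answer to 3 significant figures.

10600 L/s

Set C_mix = 0.44: (Q·0.08100 + 1430·3.110) / (Q + 1430) = 0.44
→ Q = 1430·(3.110 − 0.44)/(0.44 − 0.08100) = 10640 L/s.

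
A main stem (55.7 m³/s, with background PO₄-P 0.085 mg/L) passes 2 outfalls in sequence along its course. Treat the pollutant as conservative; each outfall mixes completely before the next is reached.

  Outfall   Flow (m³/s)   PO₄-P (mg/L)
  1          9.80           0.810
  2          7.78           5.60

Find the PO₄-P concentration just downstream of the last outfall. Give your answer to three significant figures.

0.767 mg/L

After outfall 1: Q = 55.70 + 9.800 = 65.50 m³/s; C = (55.70·0.08500 + 9.800·0.8100)/65.50 = 0.1935 mg/L.
After outfall 2: Q = 65.50 + 7.780 = 73.28 m³/s; C = (65.50·0.1935 + 7.780·5.600)/73.28 = 0.7675 mg/L.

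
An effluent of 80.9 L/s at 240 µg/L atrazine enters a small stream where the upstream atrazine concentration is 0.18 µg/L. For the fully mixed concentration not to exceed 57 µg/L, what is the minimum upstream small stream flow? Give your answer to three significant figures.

261 L/s

Set C_mix = 57: (Q·0.1800 + 80.90·240.0) / (Q + 80.90) = 57
→ Q = 80.90·(240.0 − 57)/(57 − 0.1800) = 260.6 L/s.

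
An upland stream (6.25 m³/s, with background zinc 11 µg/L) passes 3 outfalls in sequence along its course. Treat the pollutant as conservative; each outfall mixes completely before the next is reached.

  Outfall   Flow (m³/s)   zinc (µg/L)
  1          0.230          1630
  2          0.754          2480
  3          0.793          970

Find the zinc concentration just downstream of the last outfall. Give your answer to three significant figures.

After outfall 1: Q = 6.250 + 0.2300 = 6.480 m³/s; C = (6.250·11.00 + 0.2300·1630)/6.480 = 68.46 µg/L.
After outfall 2: Q = 6.480 + 0.7540 = 7.234 m³/s; C = (6.480·68.46 + 0.7540·2480)/7.234 = 319.8 µg/L.
After outfall 3: Q = 7.234 + 0.7930 = 8.027 m³/s; C = (7.234·319.8 + 0.7930·970.0)/8.027 = 384.1 µg/L.

384 µg/L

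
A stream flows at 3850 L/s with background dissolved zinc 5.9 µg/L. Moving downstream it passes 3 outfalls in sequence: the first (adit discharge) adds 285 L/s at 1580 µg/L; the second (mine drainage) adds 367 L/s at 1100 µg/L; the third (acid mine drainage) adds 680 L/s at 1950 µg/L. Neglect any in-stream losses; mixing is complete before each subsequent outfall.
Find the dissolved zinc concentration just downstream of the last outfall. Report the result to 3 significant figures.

425 µg/L

Outfall 1: combined Q = 4135 L/s; C = (3850·5.900 + 285.0·1580)/4135 = 114.4 µg/L.
Outfall 2: combined Q = 4502 L/s; C = (4135·114.4 + 367.0·1100)/4502 = 194.7 µg/L.
Outfall 3: combined Q = 5182 L/s; C = (4502·194.7 + 680.0·1950)/5182 = 425.1 µg/L.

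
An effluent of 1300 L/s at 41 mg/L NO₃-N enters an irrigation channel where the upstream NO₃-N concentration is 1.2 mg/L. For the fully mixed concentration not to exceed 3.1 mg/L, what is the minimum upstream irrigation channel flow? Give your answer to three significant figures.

25900 L/s

Set C_mix = 3.1: (Q·1.200 + 1300·41.00) / (Q + 1300) = 3.1
→ Q = 1300·(41.00 − 3.1)/(3.1 − 1.200) = 25930 L/s.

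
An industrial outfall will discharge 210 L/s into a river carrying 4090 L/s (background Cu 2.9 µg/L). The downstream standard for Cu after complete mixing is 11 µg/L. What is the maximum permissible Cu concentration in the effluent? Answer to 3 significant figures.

169 µg/L

At the limit, (Qr·Cr + Qe·Cₑ)/(Qr + Qe) = 11:
Cₑ = (4300·11 − 4090·2.900) / 210.0 = 168.8 µg/L.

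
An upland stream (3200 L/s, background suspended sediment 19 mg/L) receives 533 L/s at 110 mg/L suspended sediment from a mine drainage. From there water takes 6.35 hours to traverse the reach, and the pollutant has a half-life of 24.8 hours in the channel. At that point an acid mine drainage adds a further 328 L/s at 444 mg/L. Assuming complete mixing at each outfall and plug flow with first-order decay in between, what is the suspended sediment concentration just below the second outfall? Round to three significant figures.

Conservation of mass: C = (3200·19.00 + 533.0·110.0) / 3733 = 119400/3733 = 31.99 mg/L; combined flow 3733 L/s.
Half-life 24.8 h → k = ln 2 / 24.8 = 0.02795 h⁻¹ = 0.6708 d⁻¹.
After decay, C = 31.99 × e^(−kt) = 31.99 × 0.8374 = 26.79 mg/L.
Second outfall: C = (3733·26.79 + 328.0·444.0)/4061 = 60.49 mg/L.

60.5 mg/L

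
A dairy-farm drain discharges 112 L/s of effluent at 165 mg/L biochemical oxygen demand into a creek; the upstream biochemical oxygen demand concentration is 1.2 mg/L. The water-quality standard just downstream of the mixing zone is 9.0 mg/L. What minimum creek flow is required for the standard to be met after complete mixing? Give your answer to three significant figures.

Set C_mix = 9.0: (Q·1.200 + 112.0·165.0) / (Q + 112.0) = 9.0
→ Q = 112.0·(165.0 − 9.0)/(9.0 − 1.200) = 2240 L/s.

2240 L/s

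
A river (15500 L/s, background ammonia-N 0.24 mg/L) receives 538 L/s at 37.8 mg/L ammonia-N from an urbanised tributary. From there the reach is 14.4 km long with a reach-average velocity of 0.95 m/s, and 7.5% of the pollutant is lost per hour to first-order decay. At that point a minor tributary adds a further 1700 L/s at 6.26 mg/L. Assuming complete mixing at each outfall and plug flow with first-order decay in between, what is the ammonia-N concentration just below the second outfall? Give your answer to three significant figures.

After mixing, C = (15500·0.2400 + 538.0·37.80) / 16040 = 24060/16040 = 1.500 mg/L; combined flow 16040 L/s.
Travel time t = 14.4·1000 / 0.95 = 15160 s = 4.211 h.
7.5%/h lost → k = −ln(1 − 0.075) = 0.07796 h⁻¹.
Applying C = C₀e^(−kt): 1.500 × 0.7202 = 1.080 mg/L.
Second outfall: C = (16040·1.080 + 1700·6.260)/17740 = 1.577 mg/L.

1.58 mg/L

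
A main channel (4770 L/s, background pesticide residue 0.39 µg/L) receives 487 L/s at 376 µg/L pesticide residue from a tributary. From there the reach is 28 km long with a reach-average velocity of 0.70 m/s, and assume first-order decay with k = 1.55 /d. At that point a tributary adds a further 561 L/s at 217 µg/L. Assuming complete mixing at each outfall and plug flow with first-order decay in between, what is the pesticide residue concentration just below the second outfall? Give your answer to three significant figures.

36.4 µg/L

Flow-weighted average: C = (4770·0.3900 + 487.0·376.0) / 5257 = 185000/5257 = 35.19 µg/L; combined flow 5257 L/s.
Travel time t = 28·1000 / 0.70 = 40000 s = 11.11 h.
After decay, C = 35.19 × e^(−kt) = 35.19 × 0.4879 = 17.17 µg/L.
At the second outfall, C = (5257·17.17 + 561.0·217.0) / (5257 + 561.0) = 36.44 µg/L.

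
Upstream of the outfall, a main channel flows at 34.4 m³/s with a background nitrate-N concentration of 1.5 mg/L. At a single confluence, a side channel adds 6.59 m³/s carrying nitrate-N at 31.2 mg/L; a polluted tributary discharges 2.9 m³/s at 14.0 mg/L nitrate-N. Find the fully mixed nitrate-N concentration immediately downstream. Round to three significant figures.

6.79 mg/L

Conservation of mass: C = (34.40·1.500 + 6.590·31.20 + 2.900·14.00) / 43.89 = 297.8/43.89 = 6.785 mg/L.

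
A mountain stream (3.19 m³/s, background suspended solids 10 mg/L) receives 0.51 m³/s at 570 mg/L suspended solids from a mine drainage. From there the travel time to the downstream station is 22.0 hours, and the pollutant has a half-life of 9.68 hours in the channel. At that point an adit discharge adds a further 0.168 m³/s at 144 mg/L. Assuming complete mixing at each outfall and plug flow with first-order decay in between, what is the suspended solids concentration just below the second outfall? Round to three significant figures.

23.5 mg/L

After mixing, C = (3.190·10.00 + 0.5100·570.0) / 3.700 = 322.6/3.700 = 87.19 mg/L; combined flow 3.700 m³/s.
Half-life 9.68 h → k = ln 2 / 9.68 = 0.07161 h⁻¹ = 1.719 d⁻¹.
First-order decay: C = 87.19·exp(−k·t) = 87.19·0.2069 = 18.04 mg/L.
Second outfall: C = (3.700·18.04 + 0.1680·144.0)/3.868 = 23.51 mg/L.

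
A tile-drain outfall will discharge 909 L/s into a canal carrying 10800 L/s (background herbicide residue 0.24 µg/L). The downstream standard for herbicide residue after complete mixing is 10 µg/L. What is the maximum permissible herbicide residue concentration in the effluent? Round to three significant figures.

At the limit, (Qr·Cr + Qe·Cₑ)/(Qr + Qe) = 10:
Cₑ = (11710·10 − 10800·0.2400) / 909.0 = 126.0 µg/L.

126 µg/L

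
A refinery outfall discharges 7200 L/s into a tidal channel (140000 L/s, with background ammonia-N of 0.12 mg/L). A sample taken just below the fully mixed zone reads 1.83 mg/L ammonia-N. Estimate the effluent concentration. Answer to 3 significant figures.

35.1 mg/L

Mass balance: 140000·0.1200 + 7200·Cₑ = 147200·1.830
→ Cₑ = (147200·1.830 − 140000·0.1200) / 7200 = 35.08 mg/L.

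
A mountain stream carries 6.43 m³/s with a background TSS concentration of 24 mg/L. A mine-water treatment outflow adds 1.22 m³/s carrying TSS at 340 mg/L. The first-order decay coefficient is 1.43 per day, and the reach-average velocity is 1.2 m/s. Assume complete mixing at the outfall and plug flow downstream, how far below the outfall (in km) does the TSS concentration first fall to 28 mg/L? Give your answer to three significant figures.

70.8 km

Conservation of mass: C = (6.430·24.00 + 1.220·340.0) / 7.650 = 569.1/7.650 = 74.39 mg/L.
Set 74.39·exp(−k·t) = 28 → t = ln(74.39/28)/k = 59040 s = 16.40 h.
Distance = v·t = 1.2·59040 = 70850 m = 70.85 km.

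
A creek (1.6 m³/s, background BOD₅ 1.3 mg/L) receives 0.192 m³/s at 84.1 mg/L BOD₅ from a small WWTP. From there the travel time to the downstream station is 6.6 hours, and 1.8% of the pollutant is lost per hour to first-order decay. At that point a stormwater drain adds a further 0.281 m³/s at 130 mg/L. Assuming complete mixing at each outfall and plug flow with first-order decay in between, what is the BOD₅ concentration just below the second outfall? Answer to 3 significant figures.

Flow-weighted average: C = (1.600·1.300 + 0.1920·84.10) / 1.792 = 18.23/1.792 = 10.17 mg/L; combined flow 1.792 m³/s.
1.8%/h lost → k = −ln(1 − 0.018) = 0.01816 h⁻¹.
Decay over the reach: 10.17·exp(−kt) = 10.17·0.8870 = 9.022 mg/L.
At the second outfall, C = (1.792·9.022 + 0.2810·130.0) / (1.792 + 0.2810) = 25.42 mg/L.

25.4 mg/L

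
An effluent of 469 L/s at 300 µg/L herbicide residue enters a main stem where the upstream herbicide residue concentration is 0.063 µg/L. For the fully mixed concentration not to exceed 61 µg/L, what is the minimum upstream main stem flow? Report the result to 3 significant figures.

1840 L/s

Set C_mix = 61: (Q·0.06300 + 469.0·300.0) / (Q + 469.0) = 61
→ Q = 469.0·(300.0 − 61)/(61 − 0.06300) = 1839 L/s.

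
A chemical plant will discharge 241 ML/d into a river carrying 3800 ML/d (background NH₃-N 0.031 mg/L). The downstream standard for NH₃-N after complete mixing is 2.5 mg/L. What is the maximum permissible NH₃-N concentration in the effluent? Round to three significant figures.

41.4 mg/L

At the limit, (Qr·Cr + Qe·Cₑ)/(Qr + Qe) = 2.5:
Cₑ = (4041·2.5 − 3800·0.03100) / 241.0 = 41.43 mg/L.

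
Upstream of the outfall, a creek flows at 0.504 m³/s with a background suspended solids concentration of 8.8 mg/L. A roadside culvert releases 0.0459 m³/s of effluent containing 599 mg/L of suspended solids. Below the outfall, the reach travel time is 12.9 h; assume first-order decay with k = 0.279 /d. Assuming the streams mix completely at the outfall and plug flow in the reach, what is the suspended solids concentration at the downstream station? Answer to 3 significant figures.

50.0 mg/L

Mass balance: C = (0.5040·8.800 + 0.04590·599.0) / 0.5499 = 31.93/0.5499 = 58.06 mg/L.
First-order decay: C = 58.06·exp(−k·t) = 58.06·0.8607 = 49.98 mg/L.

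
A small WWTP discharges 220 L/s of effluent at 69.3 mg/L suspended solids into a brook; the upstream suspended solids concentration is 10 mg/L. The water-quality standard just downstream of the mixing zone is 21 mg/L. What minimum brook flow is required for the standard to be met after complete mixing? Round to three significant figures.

Set C_mix = 21: (Q·10.00 + 220.0·69.30) / (Q + 220.0) = 21
→ Q = 220.0·(69.30 − 21)/(21 − 10.00) = 966.0 L/s.

966 L/s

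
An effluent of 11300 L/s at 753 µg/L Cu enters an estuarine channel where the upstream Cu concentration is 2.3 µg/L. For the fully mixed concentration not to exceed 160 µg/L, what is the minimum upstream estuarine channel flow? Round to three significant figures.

42500 L/s

Set C_mix = 160: (Q·2.300 + 11300·753.0) / (Q + 11300) = 160
→ Q = 11300·(753.0 − 160)/(160 − 2.300) = 42490 L/s.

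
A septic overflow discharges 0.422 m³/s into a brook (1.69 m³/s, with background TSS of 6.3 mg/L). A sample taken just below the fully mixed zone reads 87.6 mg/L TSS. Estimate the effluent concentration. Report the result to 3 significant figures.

413 mg/L

Mass balance: 1.690·6.300 + 0.4220·Cₑ = 2.112·87.60
→ Cₑ = (2.112·87.60 − 1.690·6.300) / 0.4220 = 413.2 mg/L.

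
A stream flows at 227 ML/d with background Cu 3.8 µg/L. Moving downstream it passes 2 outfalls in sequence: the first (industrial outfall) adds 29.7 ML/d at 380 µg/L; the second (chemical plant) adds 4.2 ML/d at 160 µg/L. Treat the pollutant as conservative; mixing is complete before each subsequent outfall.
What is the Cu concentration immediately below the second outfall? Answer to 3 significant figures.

After outfall 1: Q = 227.0 + 29.70 = 256.7 ML/d; C = (227.0·3.800 + 29.70·380.0)/256.7 = 47.33 µg/L.
After outfall 2: Q = 256.7 + 4.200 = 260.9 ML/d; C = (256.7·47.33 + 4.200·160.0)/260.9 = 49.14 µg/L.

49.1 µg/L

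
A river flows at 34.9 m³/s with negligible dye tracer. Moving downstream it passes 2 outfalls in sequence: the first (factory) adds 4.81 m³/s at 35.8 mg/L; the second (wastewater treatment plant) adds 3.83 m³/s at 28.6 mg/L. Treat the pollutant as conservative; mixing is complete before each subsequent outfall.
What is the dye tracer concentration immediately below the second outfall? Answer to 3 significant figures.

Below outfall 1: Q → 39.71 m³/s, C = (34.90·0 + 4.810·35.80)/39.71 = 4.336 mg/L.
Below outfall 2: Q → 43.54 m³/s, C = (39.71·4.336 + 3.830·28.60)/43.54 = 6.471 mg/L.

6.47 mg/L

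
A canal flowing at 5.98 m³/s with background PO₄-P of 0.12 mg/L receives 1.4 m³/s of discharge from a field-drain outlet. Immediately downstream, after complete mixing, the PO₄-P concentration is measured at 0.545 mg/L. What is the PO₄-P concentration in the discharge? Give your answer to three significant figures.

2.36 mg/L

Mass balance: 5.980·0.1200 + 1.400·Cₑ = 7.380·0.5450
→ Cₑ = (7.380·0.5450 − 5.980·0.1200) / 1.400 = 2.360 mg/L.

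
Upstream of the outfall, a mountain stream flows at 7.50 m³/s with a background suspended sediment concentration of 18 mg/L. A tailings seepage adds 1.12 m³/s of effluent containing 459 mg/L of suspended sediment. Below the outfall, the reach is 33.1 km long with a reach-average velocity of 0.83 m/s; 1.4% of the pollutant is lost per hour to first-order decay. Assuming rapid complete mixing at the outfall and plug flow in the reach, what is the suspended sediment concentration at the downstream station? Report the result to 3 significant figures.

Conservation of mass: C = (7.500·18.00 + 1.120·459.0) / 8.620 = 649.1/8.620 = 75.30 mg/L.
Travel time t = 33.1·1000 / 0.83 = 39880 s = 11.08 h.
1.4%/h lost → k = −ln(1 − 0.014) = 0.01410 h⁻¹.
After decay, C = 75.30 × e^(−kt) = 75.30 × 0.8554 = 64.41 mg/L.

64.4 mg/L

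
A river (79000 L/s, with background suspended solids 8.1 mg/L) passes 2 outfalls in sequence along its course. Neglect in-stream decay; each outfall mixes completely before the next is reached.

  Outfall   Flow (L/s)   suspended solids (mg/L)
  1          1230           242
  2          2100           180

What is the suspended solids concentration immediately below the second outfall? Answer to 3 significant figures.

After outfall 1: Q = 79000 + 1230 = 80230 L/s; C = (79000·8.100 + 1230·242.0)/80230 = 11.69 mg/L.
After outfall 2: Q = 80230 + 2100 = 82330 L/s; C = (80230·11.69 + 2100·180.0)/82330 = 15.98 mg/L.

16.0 mg/L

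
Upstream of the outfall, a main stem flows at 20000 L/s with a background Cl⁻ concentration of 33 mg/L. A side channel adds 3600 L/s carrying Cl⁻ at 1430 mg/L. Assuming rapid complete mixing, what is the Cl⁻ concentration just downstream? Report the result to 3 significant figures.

246 mg/L

After mixing, C = (20000·33.00 + 3600·1430) / 23600 = 5808000/23600 = 246.1 mg/L.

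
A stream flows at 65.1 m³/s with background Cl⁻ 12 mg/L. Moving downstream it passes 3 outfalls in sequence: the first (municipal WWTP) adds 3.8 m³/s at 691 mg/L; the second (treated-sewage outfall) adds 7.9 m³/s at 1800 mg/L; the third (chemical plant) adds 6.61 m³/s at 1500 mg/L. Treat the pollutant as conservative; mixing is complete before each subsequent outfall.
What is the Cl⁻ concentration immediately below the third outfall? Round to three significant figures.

Outfall 1: combined Q = 68.90 m³/s; C = (65.10·12.00 + 3.800·691.0)/68.90 = 49.45 mg/L.
Outfall 2: combined Q = 76.80 m³/s; C = (68.90·49.45 + 7.900·1800)/76.80 = 229.5 mg/L.
Outfall 3: combined Q = 83.41 m³/s; C = (76.80·229.5 + 6.610·1500)/83.41 = 330.2 mg/L.

330 mg/L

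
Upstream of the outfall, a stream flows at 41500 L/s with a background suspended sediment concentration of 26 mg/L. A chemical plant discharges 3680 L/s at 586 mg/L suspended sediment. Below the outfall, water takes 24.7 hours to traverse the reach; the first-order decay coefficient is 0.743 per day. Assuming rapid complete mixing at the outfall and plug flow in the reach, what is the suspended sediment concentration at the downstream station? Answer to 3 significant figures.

Mass balance: C = (41500·26.00 + 3680·586.0) / 45180 = 3235000/45180 = 71.61 mg/L.
First-order decay: C = 71.61·exp(−k·t) = 71.61·0.4655 = 33.33 mg/L.

33.3 mg/L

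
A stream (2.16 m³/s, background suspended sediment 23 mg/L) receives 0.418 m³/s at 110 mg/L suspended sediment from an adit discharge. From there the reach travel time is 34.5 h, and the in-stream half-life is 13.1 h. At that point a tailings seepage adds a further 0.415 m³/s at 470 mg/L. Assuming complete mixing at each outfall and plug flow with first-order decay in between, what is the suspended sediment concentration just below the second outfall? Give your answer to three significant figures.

Conservation of mass: C = (2.160·23.00 + 0.4180·110.0) / 2.578 = 95.66/2.578 = 37.11 mg/L; combined flow 2.578 m³/s.
Half-life 13.1 h → k = ln 2 / 13.1 = 0.05291 h⁻¹ = 1.270 d⁻¹.
After decay, C = 37.11 × e^(−kt) = 37.11 × 0.1611 = 5.979 mg/L.
Second outfall: C = (2.578·5.979 + 0.4150·470.0)/2.993 = 70.32 mg/L.

70.3 mg/L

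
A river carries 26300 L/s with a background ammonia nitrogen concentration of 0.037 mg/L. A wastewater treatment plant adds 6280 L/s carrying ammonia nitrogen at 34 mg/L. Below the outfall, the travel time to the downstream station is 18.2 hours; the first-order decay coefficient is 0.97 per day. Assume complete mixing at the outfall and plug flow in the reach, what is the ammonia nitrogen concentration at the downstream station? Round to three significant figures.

3.16 mg/L

Flow-weighted average: C = (26300·0.03700 + 6280·34.00) / 32580 = 214500/32580 = 6.584 mg/L.
After decay, C = 6.584 × e^(−kt) = 6.584 × 0.4792 = 3.155 mg/L.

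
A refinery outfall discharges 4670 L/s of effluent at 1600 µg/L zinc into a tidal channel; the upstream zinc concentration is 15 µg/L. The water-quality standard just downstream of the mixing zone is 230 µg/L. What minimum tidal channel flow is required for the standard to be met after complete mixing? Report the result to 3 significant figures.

29800 L/s

Set C_mix = 230: (Q·15.00 + 4670·1600) / (Q + 4670) = 230
→ Q = 4670·(1600 − 230)/(230 − 15.00) = 29760 L/s.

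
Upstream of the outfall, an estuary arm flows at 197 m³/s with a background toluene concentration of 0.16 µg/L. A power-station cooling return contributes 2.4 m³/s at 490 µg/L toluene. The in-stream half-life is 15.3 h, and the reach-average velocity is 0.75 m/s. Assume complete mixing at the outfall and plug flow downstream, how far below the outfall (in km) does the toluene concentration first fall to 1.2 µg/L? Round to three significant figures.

96.5 km

After mixing, C = (197.0·0.1600 + 2.400·490.0) / 199.4 = 1208/199.4 = 6.056 µg/L.
Half-life 15.3 h → k = ln 2 / 15.3 = 0.04530 h⁻¹ = 1.087 d⁻¹.
Set 6.056·exp(−k·t) = 1.2 → t = ln(6.056/1.2)/k = 128600 s = 35.73 h.
Distance = v·t = 0.75·128600 = 96470 m = 96.47 km.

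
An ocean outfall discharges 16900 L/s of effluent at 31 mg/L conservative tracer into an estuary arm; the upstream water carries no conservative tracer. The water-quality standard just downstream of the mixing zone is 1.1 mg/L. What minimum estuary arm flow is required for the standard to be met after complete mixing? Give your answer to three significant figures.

Set C_mix = 1.1: (Q·0 + 16900·31.00) / (Q + 16900) = 1.1
→ Q = 16900·(31.00 − 1.1)/(1.1 − 0) = 459400 L/s.

459000 L/s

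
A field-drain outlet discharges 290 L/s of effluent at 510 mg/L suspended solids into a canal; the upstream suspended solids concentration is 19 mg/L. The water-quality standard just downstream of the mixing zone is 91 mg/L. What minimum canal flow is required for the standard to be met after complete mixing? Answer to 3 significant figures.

Set C_mix = 91: (Q·19.00 + 290.0·510.0) / (Q + 290.0) = 91
→ Q = 290.0·(510.0 − 91)/(91 − 19.00) = 1688 L/s.

1690 L/s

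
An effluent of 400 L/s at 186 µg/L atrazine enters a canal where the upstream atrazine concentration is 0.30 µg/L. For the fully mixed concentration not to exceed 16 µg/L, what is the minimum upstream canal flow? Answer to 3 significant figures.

Set C_mix = 16: (Q·0.3000 + 400.0·186.0) / (Q + 400.0) = 16
→ Q = 400.0·(186.0 − 16)/(16 − 0.3000) = 4331 L/s.

4330 L/s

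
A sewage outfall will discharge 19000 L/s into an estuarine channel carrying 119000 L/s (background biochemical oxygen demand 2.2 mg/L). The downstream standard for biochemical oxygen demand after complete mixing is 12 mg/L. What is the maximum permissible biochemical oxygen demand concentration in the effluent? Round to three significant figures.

73.4 mg/L

At the limit, (Qr·Cr + Qe·Cₑ)/(Qr + Qe) = 12:
Cₑ = (138000·12 − 119000·2.200) / 19000 = 73.38 mg/L.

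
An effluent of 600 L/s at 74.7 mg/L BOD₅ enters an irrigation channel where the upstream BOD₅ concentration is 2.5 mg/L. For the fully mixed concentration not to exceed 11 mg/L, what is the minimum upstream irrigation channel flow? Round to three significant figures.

4500 L/s

Set C_mix = 11: (Q·2.500 + 600.0·74.70) / (Q + 600.0) = 11
→ Q = 600.0·(74.70 − 11)/(11 − 2.500) = 4496 L/s.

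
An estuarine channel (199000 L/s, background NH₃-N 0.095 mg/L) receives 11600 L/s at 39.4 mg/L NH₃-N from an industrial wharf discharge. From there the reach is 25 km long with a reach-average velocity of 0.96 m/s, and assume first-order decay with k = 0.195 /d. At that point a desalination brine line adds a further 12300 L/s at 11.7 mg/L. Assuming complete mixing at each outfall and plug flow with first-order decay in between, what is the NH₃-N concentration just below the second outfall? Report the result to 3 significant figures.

2.66 mg/L

Mass balance: C = (199000·0.09500 + 11600·39.40) / 210600 = 475900/210600 = 2.260 mg/L; combined flow 210600 L/s.
Travel time t = 25·1000 / 0.96 = 26040 s = 7.234 h.
After decay, C = 2.260 × e^(−kt) = 2.260 × 0.9429 = 2.131 mg/L.
At the second outfall, C = (210600·2.131 + 12300·11.70) / (210600 + 12300) = 2.659 mg/L.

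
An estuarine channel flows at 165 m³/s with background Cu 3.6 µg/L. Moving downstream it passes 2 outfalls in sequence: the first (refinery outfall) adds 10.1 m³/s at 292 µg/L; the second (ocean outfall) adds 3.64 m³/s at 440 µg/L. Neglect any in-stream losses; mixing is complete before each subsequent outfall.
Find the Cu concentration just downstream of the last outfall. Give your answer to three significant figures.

Outfall 1: combined Q = 175.1 m³/s; C = (165.0·3.600 + 10.10·292.0)/175.1 = 20.24 µg/L.
Outfall 2: combined Q = 178.7 m³/s; C = (175.1·20.24 + 3.640·440.0)/178.7 = 28.78 µg/L.

28.8 µg/L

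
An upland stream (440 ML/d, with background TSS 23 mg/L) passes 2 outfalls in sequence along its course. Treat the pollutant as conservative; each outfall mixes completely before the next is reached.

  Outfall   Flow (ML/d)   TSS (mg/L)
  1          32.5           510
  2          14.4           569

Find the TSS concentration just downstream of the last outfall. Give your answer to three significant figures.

Outfall 1: combined Q = 472.5 ML/d; C = (440.0·23.00 + 32.50·510.0)/472.5 = 56.50 mg/L.
Outfall 2: combined Q = 486.9 ML/d; C = (472.5·56.50 + 14.40·569.0)/486.9 = 71.65 mg/L.

71.7 mg/L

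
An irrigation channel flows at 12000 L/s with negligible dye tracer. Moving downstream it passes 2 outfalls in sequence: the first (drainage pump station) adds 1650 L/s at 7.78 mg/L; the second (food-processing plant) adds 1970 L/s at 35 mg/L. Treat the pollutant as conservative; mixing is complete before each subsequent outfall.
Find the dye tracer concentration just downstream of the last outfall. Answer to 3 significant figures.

Outfall 1: combined Q = 13650 L/s; C = (12000·0 + 1650·7.780)/13650 = 0.9404 mg/L.
Outfall 2: combined Q = 15620 L/s; C = (13650·0.9404 + 1970·35.00)/15620 = 5.236 mg/L.

5.24 mg/L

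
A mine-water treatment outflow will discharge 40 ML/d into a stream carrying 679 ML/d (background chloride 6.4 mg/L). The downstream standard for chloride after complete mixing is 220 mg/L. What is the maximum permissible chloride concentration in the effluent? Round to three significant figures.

3850 mg/L

At the limit, (Qr·Cr + Qe·Cₑ)/(Qr + Qe) = 220:
Cₑ = (719.0·220 − 679.0·6.400) / 40.00 = 3846 mg/L.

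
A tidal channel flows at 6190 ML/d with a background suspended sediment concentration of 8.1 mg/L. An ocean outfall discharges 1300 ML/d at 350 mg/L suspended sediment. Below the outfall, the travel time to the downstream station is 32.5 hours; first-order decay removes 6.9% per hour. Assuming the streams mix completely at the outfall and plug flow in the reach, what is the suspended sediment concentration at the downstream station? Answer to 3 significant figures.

Conservation of mass: C = (6190·8.100 + 1300·350.0) / 7490 = 505100/7490 = 67.44 mg/L.
6.9%/h lost → k = −ln(1 − 0.069) = 0.07150 h⁻¹.
First-order decay: C = 67.44·exp(−k·t) = 67.44·0.09792 = 6.604 mg/L.

6.60 mg/L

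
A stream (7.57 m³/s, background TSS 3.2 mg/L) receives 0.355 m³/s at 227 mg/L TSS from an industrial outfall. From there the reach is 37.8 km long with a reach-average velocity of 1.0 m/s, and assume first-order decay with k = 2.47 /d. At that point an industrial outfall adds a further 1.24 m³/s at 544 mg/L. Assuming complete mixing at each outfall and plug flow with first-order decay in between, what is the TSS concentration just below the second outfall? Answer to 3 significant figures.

77.5 mg/L

Mass balance: C = (7.570·3.200 + 0.3550·227.0) / 7.925 = 104.8/7.925 = 13.23 mg/L; combined flow 7.925 m³/s.
Travel time t = 37.8·1000 / 1.0 = 37800 s = 10.50 h.
Decay over the reach: 13.23·exp(−kt) = 13.23·0.3394 = 4.488 mg/L.
Second outfall: C = (7.925·4.488 + 1.240·544.0)/9.165 = 77.48 mg/L.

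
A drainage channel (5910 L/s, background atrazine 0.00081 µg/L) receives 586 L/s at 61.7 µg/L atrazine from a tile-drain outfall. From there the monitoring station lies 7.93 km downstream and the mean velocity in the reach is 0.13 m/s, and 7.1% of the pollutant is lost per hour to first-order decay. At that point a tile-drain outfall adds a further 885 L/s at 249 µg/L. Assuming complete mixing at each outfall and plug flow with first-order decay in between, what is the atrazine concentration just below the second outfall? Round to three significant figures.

Conservation of mass: C = (5910·0.0008100 + 586.0·61.70) / 6496 = 36160/6496 = 5.567 µg/L; combined flow 6496 L/s.
Travel time t = 7.93·1000 / 0.13 = 61000 s = 16.94 h.
7.1%/h lost → k = −ln(1 − 0.071) = 0.07365 h⁻¹.
After decay, C = 5.567 × e^(−kt) = 5.567 × 0.2871 = 1.598 µg/L.
At the second outfall, C = (6496·1.598 + 885.0·249.0) / (6496 + 885.0) = 31.26 µg/L.

31.3 µg/L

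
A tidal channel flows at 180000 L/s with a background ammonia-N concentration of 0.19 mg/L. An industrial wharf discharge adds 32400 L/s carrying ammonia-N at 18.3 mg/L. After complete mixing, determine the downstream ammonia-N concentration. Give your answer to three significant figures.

2.95 mg/L

Flow-weighted average: C = (180000·0.1900 + 32400·18.30) / 212400 = 627100/212400 = 2.953 mg/L.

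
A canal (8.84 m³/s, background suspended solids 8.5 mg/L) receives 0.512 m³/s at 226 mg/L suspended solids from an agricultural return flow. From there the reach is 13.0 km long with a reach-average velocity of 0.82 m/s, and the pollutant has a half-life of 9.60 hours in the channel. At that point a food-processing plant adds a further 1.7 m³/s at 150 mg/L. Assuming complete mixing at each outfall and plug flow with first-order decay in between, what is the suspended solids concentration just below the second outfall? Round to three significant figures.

35.6 mg/L

Mixed concentration C = ΣQC/ΣQ = (8.840·8.500 + 0.5120·226.0) / 9.352 = 190.9/9.352 = 20.41 mg/L; combined flow 9.352 m³/s.
Travel time t = 13.0·1000 / 0.82 = 15850 s = 4.404 h.
Half-life 9.60 h → k = ln 2 / 9.60 = 0.07220 h⁻¹ = 1.733 d⁻¹.
After decay, C = 20.41 × e^(−kt) = 20.41 × 0.7276 = 14.85 mg/L.
At the second outfall, C = (9.352·14.85 + 1.700·150.0) / (9.352 + 1.700) = 35.64 mg/L.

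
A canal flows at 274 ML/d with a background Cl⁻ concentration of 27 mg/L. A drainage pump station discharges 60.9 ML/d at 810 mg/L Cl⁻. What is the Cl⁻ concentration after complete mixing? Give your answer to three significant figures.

Mixed concentration C = ΣQC/ΣQ = (274.0·27.00 + 60.90·810.0) / 334.9 = 56730/334.9 = 169.4 mg/L.

169 mg/L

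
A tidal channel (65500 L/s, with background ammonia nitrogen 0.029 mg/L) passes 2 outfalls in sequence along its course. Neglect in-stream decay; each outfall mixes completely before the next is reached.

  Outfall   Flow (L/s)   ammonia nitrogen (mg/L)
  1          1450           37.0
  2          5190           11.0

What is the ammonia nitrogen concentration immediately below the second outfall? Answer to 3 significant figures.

Below outfall 1: Q → 66950 L/s, C = (65500·0.02900 + 1450·37.00)/66950 = 0.8297 mg/L.
Below outfall 2: Q → 72140 L/s, C = (66950·0.8297 + 5190·11.00)/72140 = 1.561 mg/L.

1.56 mg/L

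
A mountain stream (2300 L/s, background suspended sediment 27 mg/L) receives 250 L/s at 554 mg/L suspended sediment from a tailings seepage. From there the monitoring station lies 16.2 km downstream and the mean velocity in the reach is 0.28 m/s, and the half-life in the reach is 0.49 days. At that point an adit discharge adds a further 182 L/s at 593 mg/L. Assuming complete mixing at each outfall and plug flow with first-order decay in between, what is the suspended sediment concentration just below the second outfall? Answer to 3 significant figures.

68.0 mg/L

After mixing, C = (2300·27.00 + 250.0·554.0) / 2550 = 200600/2550 = 78.67 mg/L; combined flow 2550 L/s.
Travel time t = 16.2·1000 / 0.28 = 57860 s = 16.07 h.
Half-life 0.49 d → k = ln 2 / 0.49 = 1.415 d⁻¹.
First-order decay: C = 78.67·exp(−k·t) = 78.67·0.3878 = 30.51 mg/L.
At the second outfall, C = (2550·30.51 + 182.0·593.0) / (2550 + 182.0) = 67.98 mg/L.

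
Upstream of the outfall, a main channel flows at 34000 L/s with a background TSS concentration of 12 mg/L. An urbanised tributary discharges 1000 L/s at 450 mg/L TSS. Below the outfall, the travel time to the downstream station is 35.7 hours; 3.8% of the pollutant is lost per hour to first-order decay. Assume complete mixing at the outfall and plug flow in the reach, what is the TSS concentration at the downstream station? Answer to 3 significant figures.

6.15 mg/L

Mass balance: C = (34000·12.00 + 1000·450.0) / 35000 = 858000/35000 = 24.51 mg/L.
3.8%/h lost → k = −ln(1 − 0.038) = 0.03874 h⁻¹.
Decay over the reach: 24.51·exp(−kt) = 24.51·0.2508 = 6.149 mg/L.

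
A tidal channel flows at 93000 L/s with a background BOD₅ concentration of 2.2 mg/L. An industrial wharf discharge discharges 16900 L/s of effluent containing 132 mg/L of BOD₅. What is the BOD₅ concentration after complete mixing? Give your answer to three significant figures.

22.2 mg/L

Mass balance: C = (93000·2.200 + 16900·132.0) / 109900 = 2435000/109900 = 22.16 mg/L.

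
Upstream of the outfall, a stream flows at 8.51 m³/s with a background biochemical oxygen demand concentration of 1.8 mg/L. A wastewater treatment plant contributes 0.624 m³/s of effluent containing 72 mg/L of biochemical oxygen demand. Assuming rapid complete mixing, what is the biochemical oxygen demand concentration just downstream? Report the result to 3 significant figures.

6.60 mg/L

After mixing, C = (8.510·1.800 + 0.6240·72.00) / 9.134 = 60.25/9.134 = 6.596 mg/L.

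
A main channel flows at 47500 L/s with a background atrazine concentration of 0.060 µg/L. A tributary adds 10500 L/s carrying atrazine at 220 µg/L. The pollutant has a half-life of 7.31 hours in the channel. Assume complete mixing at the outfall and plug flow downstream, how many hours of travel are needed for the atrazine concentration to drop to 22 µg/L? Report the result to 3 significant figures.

Flow-weighted average: C = (47500·0.06000 + 10500·220.0) / 58000 = 2313000/58000 = 39.88 µg/L.
Half-life 7.31 h → k = ln 2 / 7.31 = 0.09482 h⁻¹ = 2.276 d⁻¹.
39.88·exp(−k·t) = 22 → t = ln(39.88/22)/k = 22580 s = 6.272 h.

6.27 h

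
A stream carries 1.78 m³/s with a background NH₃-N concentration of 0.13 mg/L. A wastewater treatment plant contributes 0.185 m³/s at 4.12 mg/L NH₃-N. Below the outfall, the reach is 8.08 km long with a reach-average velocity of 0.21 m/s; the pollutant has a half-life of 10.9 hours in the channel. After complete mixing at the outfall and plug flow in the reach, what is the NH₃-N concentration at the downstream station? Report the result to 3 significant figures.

Mixed concentration C = ΣQC/ΣQ = (1.780·0.1300 + 0.1850·4.120) / 1.965 = 0.9936/1.965 = 0.5056 mg/L.
Travel time t = 8.08·1000 / 0.21 = 38480 s = 10.69 h.
Half-life 10.9 h → k = ln 2 / 10.9 = 0.06359 h⁻¹ = 1.526 d⁻¹.
After decay, C = 0.5056 × e^(−kt) = 0.5056 × 0.5068 = 0.2563 mg/L.

0.256 mg/L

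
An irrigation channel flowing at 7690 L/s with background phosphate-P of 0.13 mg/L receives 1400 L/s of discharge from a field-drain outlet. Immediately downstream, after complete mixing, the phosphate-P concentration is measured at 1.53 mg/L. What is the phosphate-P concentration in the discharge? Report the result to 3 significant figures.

Mass balance: 7690·0.1300 + 1400·Cₑ = 9090·1.530
→ Cₑ = (9090·1.530 − 7690·0.1300) / 1400 = 9.220 mg/L.

9.22 mg/L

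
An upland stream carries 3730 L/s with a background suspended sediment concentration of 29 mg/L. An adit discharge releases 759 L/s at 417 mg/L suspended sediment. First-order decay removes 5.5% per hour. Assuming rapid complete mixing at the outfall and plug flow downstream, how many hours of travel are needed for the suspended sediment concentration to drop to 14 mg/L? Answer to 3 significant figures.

33.8 h

Conservation of mass: C = (3730·29.00 + 759.0·417.0) / 4489 = 424700/4489 = 94.60 mg/L.
5.5%/h lost → k = −ln(1 − 0.055) = 0.05657 h⁻¹.
94.60·exp(−k·t) = 14 → t = ln(94.60/14)/k = 121600 s = 33.77 h.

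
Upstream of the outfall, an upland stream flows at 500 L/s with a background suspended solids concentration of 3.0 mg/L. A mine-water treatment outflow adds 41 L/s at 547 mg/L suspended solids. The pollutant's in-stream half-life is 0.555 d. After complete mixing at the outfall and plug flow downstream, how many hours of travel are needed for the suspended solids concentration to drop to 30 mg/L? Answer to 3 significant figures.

Mixed concentration C = ΣQC/ΣQ = (500.0·3.000 + 41.00·547.0) / 541.0 = 23930/541.0 = 44.23 mg/L.
Half-life 0.555 d → k = ln 2 / 0.555 = 1.249 d⁻¹.
44.23·exp(−k·t) = 30 → t = ln(44.23/30)/k = 26850 s = 7.459 h.

7.46 h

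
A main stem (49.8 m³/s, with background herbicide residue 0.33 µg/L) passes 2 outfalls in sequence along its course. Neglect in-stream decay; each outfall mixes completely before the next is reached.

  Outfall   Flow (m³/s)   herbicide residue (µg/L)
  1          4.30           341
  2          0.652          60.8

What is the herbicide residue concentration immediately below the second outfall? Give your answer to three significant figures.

Outfall 1: combined Q = 54.10 m³/s; C = (49.80·0.3300 + 4.300·341.0)/54.10 = 27.41 µg/L.
Outfall 2: combined Q = 54.75 m³/s; C = (54.10·27.41 + 0.6520·60.80)/54.75 = 27.80 µg/L.

27.8 µg/L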